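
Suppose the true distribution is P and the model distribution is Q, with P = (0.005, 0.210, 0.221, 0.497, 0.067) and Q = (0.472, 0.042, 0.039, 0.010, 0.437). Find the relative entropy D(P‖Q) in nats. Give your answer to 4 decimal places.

D(P‖Q) = Σ p·ln(p/q).
  0.005·ln(0.005/0.472) = -0.02274
  0.210·ln(0.210/0.042) = 0.33798
  0.221·ln(0.221/0.039) = 0.38335
  0.497·ln(0.497/0.010) = 1.94128
  0.067·ln(0.067/0.437) = -0.12564
D(P‖Q) = 2.5142 nats.

2.5142 nats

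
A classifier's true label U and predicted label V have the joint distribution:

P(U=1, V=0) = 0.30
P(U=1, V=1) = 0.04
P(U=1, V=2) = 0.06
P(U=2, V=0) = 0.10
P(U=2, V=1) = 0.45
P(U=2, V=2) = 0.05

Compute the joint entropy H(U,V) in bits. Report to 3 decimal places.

H(U,V) = −Σ p(x,y)·log₂ p(x,y) over all 6 cells.
  cell (1,0): −0.30·log₂0.30 = 0.5211
  cell (1,1): −0.04·log₂0.04 = 0.1858
  cell (1,2): −0.06·log₂0.06 = 0.2435
  cell (2,0): −0.10·log₂0.10 = 0.3322
  cell (2,1): −0.45·log₂0.45 = 0.5184
  cell (2,2): −0.05·log₂0.05 = 0.2161
Sum = 2.017 bits.

2.017 bits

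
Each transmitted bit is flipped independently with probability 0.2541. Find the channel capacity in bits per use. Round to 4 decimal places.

0.1823 bits

Binary symmetric channel: C = 1 − h₂(ε) where h₂ is the binary entropy function.
h₂(0.2541) = −0.2541·log₂0.2541 − 0.7459·log₂0.7459 = 0.8177.
C = 1 − 0.8177 = 0.1823 bits per channel use.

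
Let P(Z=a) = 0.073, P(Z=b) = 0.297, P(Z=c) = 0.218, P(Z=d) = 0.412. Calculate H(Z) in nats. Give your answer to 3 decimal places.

1.249 nats

H(Z) = −Σ p·ln p.
  −(0.073)·ln(0.073) = 0.1911
  −(0.297)·ln(0.297) = 0.3606
  −(0.218)·ln(0.218) = 0.3321
  −(0.412)·ln(0.412) = 0.3653
Sum: 0.1911 + 0.3606 + 0.3321 + 0.3653 = 1.249 nats.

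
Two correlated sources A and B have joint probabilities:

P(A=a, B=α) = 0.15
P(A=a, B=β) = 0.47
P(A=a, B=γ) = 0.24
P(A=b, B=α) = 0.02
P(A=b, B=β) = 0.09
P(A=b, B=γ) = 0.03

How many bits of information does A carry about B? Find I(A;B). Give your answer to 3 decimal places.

0.003 bits

Marginals: p(A) = (0.8600, 0.1400), p(B) = (0.1700, 0.5600, 0.2700).
I(A;B) = H(A) + H(B) − H(A,B).
H(A) = 0.5842, H(B) = 1.4130, H(A,B) = 1.9939.
I(A;B) = 0.5842 + 1.4130 − 1.9939 = 0.003 bits.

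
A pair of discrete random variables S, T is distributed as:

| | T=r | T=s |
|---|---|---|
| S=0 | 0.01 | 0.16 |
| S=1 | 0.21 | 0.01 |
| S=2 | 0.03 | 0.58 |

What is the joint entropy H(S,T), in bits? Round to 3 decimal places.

1.636 bits

H(S,T) = −Σ p(x,y)·log₂ p(x,y) over all 6 cells.
  cell (0,r): −0.01·log₂0.01 = 0.0664
  cell (0,s): −0.16·log₂0.16 = 0.4230
  cell (1,r): −0.21·log₂0.21 = 0.4728
  cell (1,s): −0.01·log₂0.01 = 0.0664
  cell (2,r): −0.03·log₂0.03 = 0.1518
  cell (2,s): −0.58·log₂0.58 = 0.4558
Sum = 1.636 bits.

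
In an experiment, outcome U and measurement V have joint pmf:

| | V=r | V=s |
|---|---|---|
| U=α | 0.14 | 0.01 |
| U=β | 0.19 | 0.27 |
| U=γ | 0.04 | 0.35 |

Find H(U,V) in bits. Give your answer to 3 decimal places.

2.145 bits

H(U,V) = −Σ p(x,y)·log₂ p(x,y) over all 6 cells.
  cell (α,r): −0.14·log₂0.14 = 0.3971
  cell (α,s): −0.01·log₂0.01 = 0.0664
  cell (β,r): −0.19·log₂0.19 = 0.4552
  cell (β,s): −0.27·log₂0.27 = 0.5100
  cell (γ,r): −0.04·log₂0.04 = 0.1858
  cell (γ,s): −0.35·log₂0.35 = 0.5301
Sum = 2.145 bits.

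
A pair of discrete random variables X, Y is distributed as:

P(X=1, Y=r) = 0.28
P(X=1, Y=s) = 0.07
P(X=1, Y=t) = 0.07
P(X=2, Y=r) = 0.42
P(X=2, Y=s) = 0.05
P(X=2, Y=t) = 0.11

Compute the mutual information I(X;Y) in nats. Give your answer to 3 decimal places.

Marginals: p(X) = (0.4200, 0.5800), p(Y) = (0.7000, 0.1200, 0.1800).
I(X;Y) = H(X) + H(Y) − H(X,Y).
H(X) = 0.6803, H(Y) = 0.8128, H(X,Y) = 1.4857.
I(X;Y) = 0.6803 + 0.8128 − 1.4857 = 0.007 nats.

0.007 nats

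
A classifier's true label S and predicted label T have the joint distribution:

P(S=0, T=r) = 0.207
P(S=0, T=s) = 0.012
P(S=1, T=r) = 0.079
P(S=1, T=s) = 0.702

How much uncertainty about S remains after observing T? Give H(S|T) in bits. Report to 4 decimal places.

Chain rule: H(S|T) = H(S,T) − H(T).
Marginals: p(S) = (0.2190, 0.7810), p(T) = (0.2860, 0.7140).
H(S,T) = 1.1946 bits; H(T) = 0.8635 bits.
H(S|T) = 1.1946 − 0.8635 = 0.3311 bits.

0.3311 bits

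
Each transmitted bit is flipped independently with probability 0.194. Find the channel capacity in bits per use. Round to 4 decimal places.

Binary symmetric channel: C = 1 − h₂(ε) where h₂ is the binary entropy function.
h₂(0.194) = −0.194·log₂0.194 − 0.806·log₂0.806 = 0.7098.
C = 1 − 0.7098 = 0.2902 bits per channel use.

0.2902 bits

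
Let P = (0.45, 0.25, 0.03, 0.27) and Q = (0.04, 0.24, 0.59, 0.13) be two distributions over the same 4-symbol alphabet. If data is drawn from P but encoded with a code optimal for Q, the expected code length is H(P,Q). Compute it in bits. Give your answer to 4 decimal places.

H(P,Q) = −Σ p·log₂ q.
  −0.45·log₂(0.04) = 2.08974
  −0.25·log₂(0.24) = 0.51472
  −0.03·log₂(0.59) = 0.02284
  −0.27·log₂(0.13) = 0.79472
H(P,Q) = 3.4220 bits.

3.4220 bits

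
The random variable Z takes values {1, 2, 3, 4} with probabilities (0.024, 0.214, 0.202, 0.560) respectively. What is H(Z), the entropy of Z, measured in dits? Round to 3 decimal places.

0.464 dits

H(Z) = −Σ p·log₁₀ p.
  −(0.024)·log₁₀(0.024) = 0.0389
  −(0.214)·log₁₀(0.214) = 0.1433
  −(0.202)·log₁₀(0.202) = 0.1403
  −(0.560)·log₁₀(0.560) = 0.1410
Sum: 0.0389 + 0.1433 + 0.1403 + 0.1410 = 0.464 dits.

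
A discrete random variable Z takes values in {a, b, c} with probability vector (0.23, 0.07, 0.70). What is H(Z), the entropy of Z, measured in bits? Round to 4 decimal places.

1.1164 bits

H(Z) = −Σ p·log₂ p.
  −(0.23)·log₂(0.23) = 0.48767
  −(0.07)·log₂(0.07) = 0.26856
  −(0.70)·log₂(0.70) = 0.36020
Sum: 0.48767 + 0.26856 + 0.36020 = 1.1164 bits.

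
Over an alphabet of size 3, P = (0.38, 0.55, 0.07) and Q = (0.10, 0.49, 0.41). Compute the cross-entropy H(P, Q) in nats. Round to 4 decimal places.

H(P,Q) = −Σ p·ln q.
  −0.38·ln(0.10) = 0.87498
  −0.55·ln(0.49) = 0.39234
  −0.07·ln(0.41) = 0.06241
H(P,Q) = 1.3297 nats.

1.3297 nats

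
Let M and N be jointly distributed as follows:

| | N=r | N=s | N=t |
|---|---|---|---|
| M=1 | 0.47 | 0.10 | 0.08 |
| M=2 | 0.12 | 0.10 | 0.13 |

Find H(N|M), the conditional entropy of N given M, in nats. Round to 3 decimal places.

Marginals: p(M) = (0.6500, 0.3500), p(N) = (0.5900, 0.2000, 0.2100).
H(N|M) = Σ p(M) · H(N|M=·).
  M=1: p=0.6500, H(N|M=1) = 0.7803
  M=2: p=0.3500, H(N|M=2) = 1.0928
Weighted sum = 0.890 nats.

0.890 nats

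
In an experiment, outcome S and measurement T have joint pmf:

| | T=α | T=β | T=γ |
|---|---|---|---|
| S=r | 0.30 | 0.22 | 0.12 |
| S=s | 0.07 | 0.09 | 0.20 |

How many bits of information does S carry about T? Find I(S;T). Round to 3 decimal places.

Marginals: p(S) = (0.6400, 0.3600), p(T) = (0.3700, 0.3100, 0.3200).
I(S;T) = H(S) + H(T) − H(S,T).
H(S) = 0.9427, H(T) = 1.5806, H(S,T) = 2.4143.
I(S;T) = 0.9427 + 1.5806 − 2.4143 = 0.109 bits.

0.109 bits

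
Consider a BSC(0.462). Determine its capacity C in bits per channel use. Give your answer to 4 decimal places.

Binary symmetric channel: C = 1 − h₂(ε) where h₂ is the binary entropy function.
h₂(0.462) = −0.462·log₂0.462 − 0.538·log₂0.538 = 0.9958.
C = 1 − 0.9958 = 0.0042 bits per channel use.

0.0042 bits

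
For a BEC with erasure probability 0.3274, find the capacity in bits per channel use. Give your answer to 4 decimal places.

Binary erasure channel: capacity C = 1 − ε.
C = 1 − 0.3274 = 0.6726 bits per channel use.

0.6726 bits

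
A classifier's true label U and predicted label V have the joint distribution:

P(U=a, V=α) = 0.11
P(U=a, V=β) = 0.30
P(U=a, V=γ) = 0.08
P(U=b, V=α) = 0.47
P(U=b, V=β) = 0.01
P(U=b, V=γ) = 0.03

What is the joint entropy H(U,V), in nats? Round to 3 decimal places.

H(U,V) = −Σ p(x,y)·ln p(x,y) over all 6 cells.
  cell (a,α): −0.11·ln0.11 = 0.2428
  cell (a,β): −0.30·ln0.30 = 0.3612
  cell (a,γ): −0.08·ln0.08 = 0.2021
  cell (b,α): −0.47·ln0.47 = 0.3549
  cell (b,β): −0.01·ln0.01 = 0.0461
  cell (b,γ): −0.03·ln0.03 = 0.1052
Sum = 1.312 nats.

1.312 nats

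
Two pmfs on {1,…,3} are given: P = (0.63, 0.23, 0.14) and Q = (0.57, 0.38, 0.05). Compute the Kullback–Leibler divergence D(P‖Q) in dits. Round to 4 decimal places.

0.0398 dits

D(P‖Q) = Σ p·log₁₀(p/q).
  0.63·log₁₀(0.63/0.57) = 0.02738
  0.23·log₁₀(0.23/0.38) = -0.05015
  0.14·log₁₀(0.14/0.05) = 0.06260
D(P‖Q) = 0.0398 dits.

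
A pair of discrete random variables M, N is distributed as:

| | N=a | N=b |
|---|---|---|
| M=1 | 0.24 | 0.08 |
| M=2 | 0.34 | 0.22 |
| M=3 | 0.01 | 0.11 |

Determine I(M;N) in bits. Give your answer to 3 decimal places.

0.126 bits

Marginals: p(M) = (0.3200, 0.5600, 0.1200), p(N) = (0.5900, 0.4100).
I(M;N) = H(M) + H(N) − H(M,N).
H(M) = 1.3615, H(N) = 0.9765, H(M,N) = 2.2121.
I(M;N) = 1.3615 + 0.9765 − 2.2121 = 0.126 bits.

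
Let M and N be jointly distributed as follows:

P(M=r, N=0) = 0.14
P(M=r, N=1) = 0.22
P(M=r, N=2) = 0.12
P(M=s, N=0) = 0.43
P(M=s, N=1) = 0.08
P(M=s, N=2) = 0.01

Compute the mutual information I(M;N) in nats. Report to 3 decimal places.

0.165 nats

Marginals: p(M) = (0.4800, 0.5200), p(N) = (0.5700, 0.3000, 0.1300).
I(M;N) = Σ p(x,y)·ln[p(x,y)/(p(x)p(y))].
  (r,0): 0.14·ln(0.5117) = -0.0938
  (r,1): 0.22·ln(1.5278) = 0.0932
  (r,2): 0.12·ln(1.9231) = 0.0785
  (s,0): 0.43·ln(1.4507) = 0.1600
  (s,1): 0.08·ln(0.5128) = -0.0534
  (s,2): 0.01·ln(0.1479) = -0.0191
Sum = 0.165 nats.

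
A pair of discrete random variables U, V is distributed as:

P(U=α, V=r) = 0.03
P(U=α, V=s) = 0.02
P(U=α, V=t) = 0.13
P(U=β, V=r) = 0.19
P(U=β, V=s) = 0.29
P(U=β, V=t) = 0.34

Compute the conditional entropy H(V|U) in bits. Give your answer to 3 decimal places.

Chain rule: H(V|U) = H(U,V) − H(U).
Marginals: p(U) = (0.1800, 0.8200), p(V) = (0.2200, 0.3100, 0.4700).
H(U,V) = 2.1496 bits; H(U) = 0.6801 bits.
H(V|U) = 2.1496 − 0.6801 = 1.470 bits.

1.470 bits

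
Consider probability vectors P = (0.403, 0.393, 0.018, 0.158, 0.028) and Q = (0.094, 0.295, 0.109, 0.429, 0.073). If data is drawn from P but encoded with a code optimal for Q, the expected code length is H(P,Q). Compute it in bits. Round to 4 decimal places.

2.4231 bits

H(P,Q) = −Σ p·log₂ q.
  −0.403·log₂(0.094) = 1.37471
  −0.393·log₂(0.295) = 0.69216
  −0.018·log₂(0.109) = 0.05756
  −0.158·log₂(0.429) = 0.19291
  −0.028·log₂(0.073) = 0.10573
H(P,Q) = 2.4231 bits.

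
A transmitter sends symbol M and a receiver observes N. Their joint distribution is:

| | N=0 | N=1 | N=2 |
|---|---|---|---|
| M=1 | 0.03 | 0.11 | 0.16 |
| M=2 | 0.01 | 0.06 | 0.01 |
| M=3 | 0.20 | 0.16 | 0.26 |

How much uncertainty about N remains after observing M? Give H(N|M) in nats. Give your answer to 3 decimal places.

1.008 nats

Marginals: p(M) = (0.3000, 0.0800, 0.6200), p(N) = (0.2400, 0.3300, 0.4300).
H(N|M) = Σ p(M) · H(N|M=·).
  M=1: p=0.3000, H(N|M=1) = 0.9334
  M=2: p=0.0800, H(N|M=2) = 0.7356
  M=3: p=0.6200, H(N|M=3) = 1.0790
Weighted sum = 1.008 nats.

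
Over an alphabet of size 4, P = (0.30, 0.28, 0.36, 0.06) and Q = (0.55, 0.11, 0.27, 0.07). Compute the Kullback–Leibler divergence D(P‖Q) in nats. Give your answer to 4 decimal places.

D(P‖Q) = Σ p·ln(p/q).
  0.30·ln(0.30/0.55) = -0.18184
  0.28·ln(0.28/0.11) = 0.26161
  0.36·ln(0.36/0.27) = 0.10357
  0.06·ln(0.06/0.07) = -0.00925
D(P‖Q) = 0.1741 nats.

0.1741 nats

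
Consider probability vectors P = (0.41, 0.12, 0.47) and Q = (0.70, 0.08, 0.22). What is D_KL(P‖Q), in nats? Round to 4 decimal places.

D(P‖Q) = Σ p·ln(p/q).
  0.41·ln(0.41/0.70) = -0.21932
  0.12·ln(0.12/0.08) = 0.04866
  0.47·ln(0.47/0.22) = 0.35678
D(P‖Q) = 0.1861 nats.

0.1861 nats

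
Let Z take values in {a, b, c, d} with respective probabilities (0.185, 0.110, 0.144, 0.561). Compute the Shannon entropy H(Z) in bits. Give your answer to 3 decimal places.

H(Z) = −Σ p·log₂ p.
  −(0.185)·log₂(0.185) = 0.4504
  −(0.110)·log₂(0.110) = 0.3503
  −(0.144)·log₂(0.144) = 0.4026
  −(0.561)·log₂(0.561) = 0.4678
Sum: 0.4504 + 0.3503 + 0.4026 + 0.4678 = 1.671 bits.

1.671 bits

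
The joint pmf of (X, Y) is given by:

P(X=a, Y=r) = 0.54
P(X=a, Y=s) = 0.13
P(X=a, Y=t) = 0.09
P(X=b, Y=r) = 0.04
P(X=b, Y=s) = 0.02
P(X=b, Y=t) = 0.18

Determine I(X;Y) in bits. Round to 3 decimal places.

Marginals: p(X) = (0.7600, 0.2400), p(Y) = (0.5800, 0.1500, 0.2700).
I(X;Y) = Σ p(x,y)·log₂[p(x,y)/(p(x)p(y))].
  (a,r): 0.54·log₂(1.2250) = 0.1581
  (a,s): 0.13·log₂(1.1404) = 0.0246
  (a,t): 0.09·log₂(0.4386) = -0.1070
  (b,r): 0.04·log₂(0.2874) = -0.0720
  (b,s): 0.02·log₂(0.5556) = -0.0170
  (b,t): 0.18·log₂(2.7778) = 0.2653
Sum = 0.252 bits.

0.252 bits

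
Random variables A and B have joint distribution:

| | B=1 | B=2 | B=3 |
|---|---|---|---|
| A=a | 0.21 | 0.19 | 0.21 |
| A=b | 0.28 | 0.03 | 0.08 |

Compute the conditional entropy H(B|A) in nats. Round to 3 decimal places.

Chain rule: H(B|A) = H(A,B) − H(A).
Marginals: p(A) = (0.6100, 0.3900), p(B) = (0.4900, 0.2200, 0.2900).
H(A,B) = 1.6347 nats; H(A) = 0.6687 nats.
H(B|A) = 1.6347 − 0.6687 = 0.966 nats.

0.966 nats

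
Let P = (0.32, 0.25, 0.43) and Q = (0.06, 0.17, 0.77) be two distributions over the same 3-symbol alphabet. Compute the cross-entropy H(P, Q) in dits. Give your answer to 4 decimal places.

0.6322 dits

H(P,Q) = −Σ p·log₁₀ q.
  −0.32·log₁₀(0.06) = 0.39099
  −0.25·log₁₀(0.17) = 0.19239
  −0.43·log₁₀(0.77) = 0.04881
H(P,Q) = 0.6322 dits.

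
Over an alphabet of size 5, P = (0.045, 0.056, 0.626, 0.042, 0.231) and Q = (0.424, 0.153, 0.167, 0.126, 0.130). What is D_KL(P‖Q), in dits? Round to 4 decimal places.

0.3286 dits

D(P‖Q) = Σ p·log₁₀(p/q).
  0.045·log₁₀(0.045/0.424) = -0.04384
  0.056·log₁₀(0.056/0.153) = -0.02444
  0.626·log₁₀(0.626/0.167) = 0.35924
  0.042·log₁₀(0.042/0.126) = -0.02004
  0.231·log₁₀(0.231/0.130) = 0.05767
D(P‖Q) = 0.3286 dits.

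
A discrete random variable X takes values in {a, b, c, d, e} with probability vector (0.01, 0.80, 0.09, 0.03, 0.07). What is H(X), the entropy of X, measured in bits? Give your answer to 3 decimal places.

H(X) = −Σ p·log₂ p.
  −(0.01)·log₂(0.01) = 0.0664
  −(0.80)·log₂(0.80) = 0.2575
  −(0.09)·log₂(0.09) = 0.3127
  −(0.03)·log₂(0.03) = 0.1518
  −(0.07)·log₂(0.07) = 0.2686
Sum: 0.0664 + 0.2575 + 0.3127 + 0.1518 + 0.2686 = 1.057 bits.

1.057 bits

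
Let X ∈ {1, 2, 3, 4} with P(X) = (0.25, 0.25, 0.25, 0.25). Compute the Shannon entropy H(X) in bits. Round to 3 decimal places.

2.000 bits

H(X) = −Σ p·log₂ p.
  −(0.25)·log₂(0.25) = 0.5000
  −(0.25)·log₂(0.25) = 0.5000
  −(0.25)·log₂(0.25) = 0.5000
  −(0.25)·log₂(0.25) = 0.5000
Sum: 0.5000 + 0.5000 + 0.5000 + 0.5000 = 2.000 bits.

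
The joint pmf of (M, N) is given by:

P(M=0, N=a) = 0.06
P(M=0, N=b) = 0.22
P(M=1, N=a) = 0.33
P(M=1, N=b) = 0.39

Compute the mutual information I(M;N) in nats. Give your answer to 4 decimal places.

Marginals: p(M) = (0.2800, 0.7200), p(N) = (0.3900, 0.6100).
I(M;N) = H(M) + H(N) − H(M,N).
H(M) = 0.5930, H(N) = 0.6687, H(M,N) = 1.2350.
I(M;N) = 0.5930 + 0.6687 − 1.2350 = 0.0267 nats.

0.0267 nats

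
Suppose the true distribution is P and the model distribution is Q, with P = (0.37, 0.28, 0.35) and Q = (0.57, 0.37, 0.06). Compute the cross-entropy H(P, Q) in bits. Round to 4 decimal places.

H(P,Q) = −Σ p·log₂ q.
  −0.37·log₂(0.57) = 0.30006
  −0.28·log₂(0.37) = 0.40163
  −0.35·log₂(0.06) = 1.42061
H(P,Q) = 2.1223 bits.

2.1223 bits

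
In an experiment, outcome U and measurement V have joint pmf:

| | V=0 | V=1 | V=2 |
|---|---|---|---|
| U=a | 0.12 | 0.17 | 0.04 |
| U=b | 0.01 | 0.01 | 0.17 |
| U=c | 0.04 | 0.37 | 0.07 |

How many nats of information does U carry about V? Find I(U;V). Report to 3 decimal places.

Marginals: p(U) = (0.3300, 0.1900, 0.4800), p(V) = (0.1700, 0.5500, 0.2800).
I(U;V) = Σ p(x,y)·ln[p(x,y)/(p(x)p(y))].
  (a,0): 0.12·ln(2.1390) = 0.0912
  (a,1): 0.17·ln(0.9366) = -0.0111
  (a,2): 0.04·ln(0.4329) = -0.0335
  (b,0): 0.01·ln(0.3096) = -0.0117
  (b,1): 0.01·ln(0.0957) = -0.0235
  (b,2): 0.17·ln(3.1955) = 0.1975
  (c,0): 0.04·ln(0.4902) = -0.0285
  (c,1): 0.37·ln(1.4015) = 0.1249
  (c,2): 0.07·ln(0.5208) = -0.0457
Sum = 0.260 nats.

0.260 nats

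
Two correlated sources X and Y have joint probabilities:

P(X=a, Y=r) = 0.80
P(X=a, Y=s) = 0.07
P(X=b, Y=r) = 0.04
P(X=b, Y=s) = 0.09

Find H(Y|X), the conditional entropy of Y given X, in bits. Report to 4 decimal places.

0.4671 bits

Chain rule: H(Y|X) = H(X,Y) − H(X).
Marginals: p(X) = (0.8700, 0.1300), p(Y) = (0.8400, 0.1600).
H(X,Y) = 1.0245 bits; H(X) = 0.5574 bits.
H(Y|X) = 1.0245 − 0.5574 = 0.4671 bits.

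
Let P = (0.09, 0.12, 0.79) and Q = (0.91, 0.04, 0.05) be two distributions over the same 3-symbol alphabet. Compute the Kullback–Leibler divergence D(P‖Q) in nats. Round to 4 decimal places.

2.1040 nats

D(P‖Q) = Σ p·ln(p/q).
  0.09·ln(0.09/0.91) = -0.20823
  0.12·ln(0.12/0.04) = 0.13183
  0.79·ln(0.79/0.05) = 2.18041
D(P‖Q) = 2.1040 nats.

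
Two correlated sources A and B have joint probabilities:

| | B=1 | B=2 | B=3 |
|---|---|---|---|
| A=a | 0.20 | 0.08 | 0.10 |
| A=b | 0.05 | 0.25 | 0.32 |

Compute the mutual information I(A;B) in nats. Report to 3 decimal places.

Marginals: p(A) = (0.3800, 0.6200), p(B) = (0.2500, 0.3300, 0.4200).
I(A;B) = Σ p(x,y)·ln[p(x,y)/(p(x)p(y))].
  (a,1): 0.20·ln(2.1053) = 0.1489
  (a,2): 0.08·ln(0.6380) = -0.0360
  (a,3): 0.10·ln(0.6266) = -0.0468
  (b,1): 0.05·ln(0.3226) = -0.0566
  (b,2): 0.25·ln(1.2219) = 0.0501
  (b,3): 0.32·ln(1.2289) = 0.0660
Sum = 0.126 nats.

0.126 nats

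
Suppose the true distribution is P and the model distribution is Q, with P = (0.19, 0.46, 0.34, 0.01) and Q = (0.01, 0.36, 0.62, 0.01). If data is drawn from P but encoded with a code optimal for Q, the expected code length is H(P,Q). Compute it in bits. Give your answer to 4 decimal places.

2.2413 bits

H(P,Q) = −Σ p·log₂ q.
  −0.19·log₂(0.01) = 1.26233
  −0.46·log₂(0.36) = 0.67801
  −0.34·log₂(0.62) = 0.23448
  −0.01·log₂(0.01) = 0.06644
H(P,Q) = 2.2413 bits.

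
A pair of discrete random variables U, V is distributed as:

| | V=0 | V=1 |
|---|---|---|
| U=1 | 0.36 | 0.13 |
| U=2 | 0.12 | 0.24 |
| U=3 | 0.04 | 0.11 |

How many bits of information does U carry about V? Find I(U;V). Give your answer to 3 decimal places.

0.134 bits

Marginals: p(U) = (0.4900, 0.3600, 0.1500), p(V) = (0.5200, 0.4800).
I(U;V) = H(U) + H(V) − H(U,V).
H(U) = 1.4454, H(V) = 0.9988, H(U,V) = 2.3105.
I(U;V) = 1.4454 + 0.9988 − 2.3105 = 0.134 bits.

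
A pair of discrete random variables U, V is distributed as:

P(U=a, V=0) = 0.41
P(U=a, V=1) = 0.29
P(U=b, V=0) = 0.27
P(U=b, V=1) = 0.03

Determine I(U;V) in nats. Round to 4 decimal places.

0.0545 nats

Marginals: p(U) = (0.7000, 0.3000), p(V) = (0.6800, 0.3200).
I(U;V) = H(U) + H(V) − H(U,V).
H(U) = 0.6109, H(V) = 0.6269, H(U,V) = 1.1833.
I(U;V) = 0.6109 + 0.6269 − 1.1833 = 0.0545 nats.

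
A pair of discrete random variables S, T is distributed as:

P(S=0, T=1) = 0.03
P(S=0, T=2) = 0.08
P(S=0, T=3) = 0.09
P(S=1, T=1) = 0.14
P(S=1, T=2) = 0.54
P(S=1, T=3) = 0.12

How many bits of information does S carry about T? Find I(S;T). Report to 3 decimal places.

0.057 bits

Marginals: p(S) = (0.2000, 0.8000), p(T) = (0.1700, 0.6200, 0.2100).
I(S;T) = Σ p(x,y)·log₂[p(x,y)/(p(x)p(y))].
  (0,1): 0.03·log₂(0.8824) = -0.0054
  (0,2): 0.08·log₂(0.6452) = -0.0506
  (0,3): 0.09·log₂(2.1429) = 0.0990
  (1,1): 0.14·log₂(1.0294) = 0.0059
  (1,2): 0.54·log₂(1.0887) = 0.0662
  (1,3): 0.12·log₂(0.7143) = -0.0583
Sum = 0.057 bits.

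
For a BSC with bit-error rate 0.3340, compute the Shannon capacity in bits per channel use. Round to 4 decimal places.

Binary symmetric channel: C = 1 − h₂(ε) where h₂ is the binary entropy function.
h₂(0.3340) = −0.3340·log₂0.3340 − 0.6660·log₂0.6660 = 0.9190.
C = 1 − 0.9190 = 0.0810 bits per channel use.

0.0810 bits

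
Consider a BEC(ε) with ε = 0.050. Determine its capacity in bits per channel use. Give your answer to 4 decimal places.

Binary erasure channel: capacity C = 1 − ε.
C = 1 − 0.050 = 0.9500 bits per channel use.

0.9500 bits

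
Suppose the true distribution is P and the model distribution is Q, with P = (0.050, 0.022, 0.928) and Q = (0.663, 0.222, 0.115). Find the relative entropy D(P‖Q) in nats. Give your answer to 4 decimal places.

1.7577 nats

D(P‖Q) = Σ p·ln(p/q).
  0.050·ln(0.050/0.663) = -0.12924
  0.022·ln(0.022/0.222) = -0.05086
  0.928·ln(0.928/0.115) = 1.93776
D(P‖Q) = 1.7577 nats.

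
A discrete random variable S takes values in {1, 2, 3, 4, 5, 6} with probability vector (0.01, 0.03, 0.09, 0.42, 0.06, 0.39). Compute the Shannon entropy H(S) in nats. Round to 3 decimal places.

H(S) = −Σ p·ln p.
  −(0.01)·ln(0.01) = 0.0461
  −(0.03)·ln(0.03) = 0.1052
  −(0.09)·ln(0.09) = 0.2167
  −(0.42)·ln(0.42) = 0.3644
  −(0.06)·ln(0.06) = 0.1688
  −(0.39)·ln(0.39) = 0.3672
Sum: 0.0461 + 0.1052 + 0.2167 + 0.3644 + 0.1688 + 0.3672 = 1.268 nats.

1.268 nats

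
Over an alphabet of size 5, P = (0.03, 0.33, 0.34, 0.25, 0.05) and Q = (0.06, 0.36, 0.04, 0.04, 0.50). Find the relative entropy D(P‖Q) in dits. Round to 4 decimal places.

D(P‖Q) = Σ p·log₁₀(p/q).
  0.03·log₁₀(0.03/0.06) = -0.00903
  0.33·log₁₀(0.33/0.36) = -0.01247
  0.34·log₁₀(0.34/0.04) = 0.31600
  0.25·log₁₀(0.25/0.04) = 0.19897
  0.05·log₁₀(0.05/0.50) = -0.05000
D(P‖Q) = 0.4435 dits.

0.4435 dits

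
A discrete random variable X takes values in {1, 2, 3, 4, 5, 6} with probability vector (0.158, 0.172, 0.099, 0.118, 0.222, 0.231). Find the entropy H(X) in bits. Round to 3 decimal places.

H(X) = −Σ p·log₂ p.
  −(0.158)·log₂(0.158) = 0.4206
  −(0.172)·log₂(0.172) = 0.4368
  −(0.099)·log₂(0.099) = 0.3303
  −(0.118)·log₂(0.118) = 0.3638
  −(0.222)·log₂(0.222) = 0.4820
  −(0.231)·log₂(0.231) = 0.4883
Sum: 0.4206 + 0.4368 + 0.3303 + 0.3638 + 0.4820 + 0.4883 = 2.522 bits.

2.522 bits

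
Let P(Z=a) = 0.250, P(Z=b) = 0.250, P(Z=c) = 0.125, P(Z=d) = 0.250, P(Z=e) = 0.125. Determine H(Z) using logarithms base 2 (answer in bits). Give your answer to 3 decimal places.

H(Z) = −Σ p·log₂ p.
  −(0.250)·log₂(0.250) = 0.5000
  −(0.250)·log₂(0.250) = 0.5000
  −(0.125)·log₂(0.125) = 0.3750
  −(0.250)·log₂(0.250) = 0.5000
  −(0.125)·log₂(0.125) = 0.3750
Sum: 0.5000 + 0.5000 + 0.3750 + 0.5000 + 0.3750 = 2.250 bits.

2.250 bits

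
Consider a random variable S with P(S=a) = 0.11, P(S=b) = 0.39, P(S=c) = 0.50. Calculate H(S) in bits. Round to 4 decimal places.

H(S) = −Σ p·log₂ p.
  −(0.11)·log₂(0.11) = 0.35029
  −(0.39)·log₂(0.39) = 0.52980
  −(0.50)·log₂(0.50) = 0.50000
Sum: 0.35029 + 0.52980 + 0.50000 = 1.3801 bits.

1.3801 bits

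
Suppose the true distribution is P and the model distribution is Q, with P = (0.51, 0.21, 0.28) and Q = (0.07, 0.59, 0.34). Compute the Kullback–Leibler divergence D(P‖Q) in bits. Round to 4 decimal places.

1.0698 bits

D(P‖Q) = Σ p·log₂(p/q).
  0.51·log₂(0.51/0.07) = 1.46119
  0.21·log₂(0.21/0.59) = -0.31297
  0.28·log₂(0.28/0.34) = -0.07843
D(P‖Q) = 1.0698 bits.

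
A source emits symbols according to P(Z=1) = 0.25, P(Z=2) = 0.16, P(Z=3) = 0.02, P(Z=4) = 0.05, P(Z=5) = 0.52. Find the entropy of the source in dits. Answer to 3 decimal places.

0.525 dits

H(Z) = −Σ p·log₁₀ p.
  −(0.25)·log₁₀(0.25) = 0.1505
  −(0.16)·log₁₀(0.16) = 0.1273
  −(0.02)·log₁₀(0.02) = 0.0340
  −(0.05)·log₁₀(0.05) = 0.0651
  −(0.52)·log₁₀(0.52) = 0.1477
Sum: 0.1505 + 0.1273 + 0.0340 + 0.0651 + 0.1477 = 0.525 dits.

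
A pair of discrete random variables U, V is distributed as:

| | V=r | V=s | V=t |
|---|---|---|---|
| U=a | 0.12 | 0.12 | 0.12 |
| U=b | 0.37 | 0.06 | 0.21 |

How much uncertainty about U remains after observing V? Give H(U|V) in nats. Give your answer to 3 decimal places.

Chain rule: H(U|V) = H(U,V) − H(V).
Marginals: p(U) = (0.3600, 0.6400), p(V) = (0.4900, 0.1800, 0.3300).
H(U,V) = 1.6277 nats; H(V) = 1.0241 nats.
H(U|V) = 1.6277 − 1.0241 = 0.604 nats.

0.604 nats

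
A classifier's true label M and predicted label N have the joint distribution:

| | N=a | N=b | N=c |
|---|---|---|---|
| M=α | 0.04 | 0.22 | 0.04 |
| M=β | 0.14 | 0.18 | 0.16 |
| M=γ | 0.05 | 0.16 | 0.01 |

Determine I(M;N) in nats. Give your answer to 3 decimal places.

Marginals: p(M) = (0.3000, 0.4800, 0.2200), p(N) = (0.2300, 0.5600, 0.2100).
I(M;N) = H(M) + H(N) − H(M,N).
H(M) = 1.0466, H(N) = 0.9905, H(M,N) = 1.9568.
I(M;N) = 1.0466 + 0.9905 − 1.9568 = 0.080 nats.

0.080 nats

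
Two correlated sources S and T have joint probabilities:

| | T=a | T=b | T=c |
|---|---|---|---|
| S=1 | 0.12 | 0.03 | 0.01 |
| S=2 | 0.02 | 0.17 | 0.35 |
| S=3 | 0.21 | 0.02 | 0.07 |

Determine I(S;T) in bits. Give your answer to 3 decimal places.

0.441 bits

Marginals: p(S) = (0.1600, 0.5400, 0.3000), p(T) = (0.3500, 0.2200, 0.4300).
I(S;T) = H(S) + H(T) − H(S,T).
H(S) = 1.4241, H(T) = 1.5342, H(S,T) = 2.5171.
I(S;T) = 1.4241 + 1.5342 − 2.5171 = 0.441 bits.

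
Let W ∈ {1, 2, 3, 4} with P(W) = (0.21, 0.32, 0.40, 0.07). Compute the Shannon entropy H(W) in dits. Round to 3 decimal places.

H(W) = −Σ p·log₁₀ p.
  −(0.21)·log₁₀(0.21) = 0.1423
  −(0.32)·log₁₀(0.32) = 0.1584
  −(0.40)·log₁₀(0.40) = 0.1592
  −(0.07)·log₁₀(0.07) = 0.0808
Sum: 0.1423 + 0.1584 + 0.1592 + 0.0808 = 0.541 dits.

0.541 dits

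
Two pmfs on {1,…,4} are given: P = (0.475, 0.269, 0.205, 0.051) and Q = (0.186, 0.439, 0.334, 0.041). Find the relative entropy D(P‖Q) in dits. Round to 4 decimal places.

D(P‖Q) = Σ p·log₁₀(p/q).
  0.475·log₁₀(0.475/0.186) = 0.19341
  0.269·log₁₀(0.269/0.439) = -0.05722
  0.205·log₁₀(0.205/0.334) = -0.04346
  0.051·log₁₀(0.051/0.041) = 0.00483
D(P‖Q) = 0.0976 dits.

0.0976 dits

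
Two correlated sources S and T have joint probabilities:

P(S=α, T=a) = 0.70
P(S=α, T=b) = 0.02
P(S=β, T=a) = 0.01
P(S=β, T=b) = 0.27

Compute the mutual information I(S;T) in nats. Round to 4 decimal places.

Marginals: p(S) = (0.7200, 0.2800), p(T) = (0.7100, 0.2900).
I(S;T) = Σ p(x,y)·ln[p(x,y)/(p(x)p(y))].
  (α,a): 0.70·ln(1.3693) = 0.22002
  (α,b): 0.02·ln(0.0958) = -0.04691
  (β,a): 0.01·ln(0.0503) = -0.02990
  (β,b): 0.27·ln(3.3251) = 0.32441
Sum = 0.4676 nats.

0.4676 nats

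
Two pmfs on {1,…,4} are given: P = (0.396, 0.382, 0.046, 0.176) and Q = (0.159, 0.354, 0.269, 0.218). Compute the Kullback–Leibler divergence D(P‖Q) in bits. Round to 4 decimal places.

D(P‖Q) = Σ p·log₂(p/q).
  0.396·log₂(0.396/0.159) = 0.52132
  0.382·log₂(0.382/0.354) = 0.04195
  0.046·log₂(0.046/0.269) = -0.11720
  0.176·log₂(0.176/0.218) = -0.05434
D(P‖Q) = 0.3917 bits.

0.3917 bits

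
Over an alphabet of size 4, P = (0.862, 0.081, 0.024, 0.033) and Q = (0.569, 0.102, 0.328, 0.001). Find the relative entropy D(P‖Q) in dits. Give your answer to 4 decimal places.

D(P‖Q) = Σ p·log₁₀(p/q).
  0.862·log₁₀(0.862/0.569) = 0.15550
  0.081·log₁₀(0.081/0.102) = -0.00811
  0.024·log₁₀(0.024/0.328) = -0.02726
  0.033·log₁₀(0.033/0.001) = 0.05011
D(P‖Q) = 0.1702 dits.

0.1702 dits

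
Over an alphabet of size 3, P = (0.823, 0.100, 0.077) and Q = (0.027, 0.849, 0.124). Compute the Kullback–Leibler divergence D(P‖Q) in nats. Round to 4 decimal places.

D(P‖Q) = Σ p·ln(p/q).
  0.823·ln(0.823/0.027) = 2.81229
  0.100·ln(0.100/0.849) = -0.21389
  0.077·ln(0.077/0.124) = -0.03669
D(P‖Q) = 2.5617 nats.

2.5617 nats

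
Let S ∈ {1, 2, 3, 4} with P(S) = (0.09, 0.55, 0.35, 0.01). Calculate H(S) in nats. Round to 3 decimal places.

0.959 nats

H(S) = −Σ p·ln p.
  −(0.09)·ln(0.09) = 0.2167
  −(0.55)·ln(0.55) = 0.3288
  −(0.35)·ln(0.35) = 0.3674
  −(0.01)·ln(0.01) = 0.0461
Sum: 0.2167 + 0.3288 + 0.3674 + 0.0461 = 0.959 nats.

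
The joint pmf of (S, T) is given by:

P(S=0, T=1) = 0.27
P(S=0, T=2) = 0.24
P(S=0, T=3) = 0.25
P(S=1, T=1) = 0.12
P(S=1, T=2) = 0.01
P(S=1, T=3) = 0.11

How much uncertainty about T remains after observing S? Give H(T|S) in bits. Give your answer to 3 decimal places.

1.493 bits

Chain rule: H(T|S) = H(S,T) − H(S).
Marginals: p(S) = (0.7600, 0.2400), p(T) = (0.3900, 0.2500, 0.3600).
H(S,T) = 2.2879 bits; H(S) = 0.7950 bits.
H(T|S) = 2.2879 − 0.7950 = 1.493 bits.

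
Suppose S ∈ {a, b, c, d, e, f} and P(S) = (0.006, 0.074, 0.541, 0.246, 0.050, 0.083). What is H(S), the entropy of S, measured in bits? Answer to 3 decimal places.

1.814 bits

H(S) = −Σ p·log₂ p.
  −(0.006)·log₂(0.006) = 0.0443
  −(0.074)·log₂(0.074) = 0.2780
  −(0.541)·log₂(0.541) = 0.4795
  −(0.246)·log₂(0.246) = 0.4977
  −(0.050)·log₂(0.050) = 0.2161
  −(0.083)·log₂(0.083) = 0.2980
Sum: 0.0443 + 0.2780 + 0.4795 + 0.4977 + 0.2161 + 0.2980 = 1.814 bits.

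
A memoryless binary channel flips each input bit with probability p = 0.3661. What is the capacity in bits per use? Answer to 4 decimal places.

0.0524 bits

Binary symmetric channel: C = 1 − h₂(ε) where h₂ is the binary entropy function.
h₂(0.3661) = −0.3661·log₂0.3661 − 0.6339·log₂0.6339 = 0.9476.
C = 1 − 0.9476 = 0.0524 bits per channel use.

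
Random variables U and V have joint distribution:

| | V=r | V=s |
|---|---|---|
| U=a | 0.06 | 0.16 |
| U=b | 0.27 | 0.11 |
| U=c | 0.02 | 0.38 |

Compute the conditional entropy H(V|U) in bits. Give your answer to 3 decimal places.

0.630 bits

Marginals: p(U) = (0.2200, 0.3800, 0.4000), p(V) = (0.3500, 0.6500).
H(V|U) = Σ p(U) · H(V|U=·).
  U=a: p=0.2200, H(V|U=a) = 0.8454
  U=b: p=0.3800, H(V|U=b) = 0.8680
  U=c: p=0.4000, H(V|U=c) = 0.2864
Weighted sum = 0.630 bits.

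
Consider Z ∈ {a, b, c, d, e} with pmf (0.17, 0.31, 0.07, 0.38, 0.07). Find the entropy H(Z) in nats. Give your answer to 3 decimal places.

H(Z) = −Σ p·ln p.
  −(0.17)·ln(0.17) = 0.3012
  −(0.31)·ln(0.31) = 0.3631
  −(0.07)·ln(0.07) = 0.1861
  −(0.38)·ln(0.38) = 0.3677
  −(0.07)·ln(0.07) = 0.1861
Sum: 0.3012 + 0.3631 + 0.1861 + 0.3677 + 0.1861 = 1.404 nats.

1.404 nats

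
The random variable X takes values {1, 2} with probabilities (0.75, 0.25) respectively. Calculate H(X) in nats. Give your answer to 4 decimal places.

H(X) = −Σ p·ln p.
  −(0.75)·ln(0.75) = 0.21576
  −(0.25)·ln(0.25) = 0.34657
Sum: 0.21576 + 0.34657 = 0.5623 nats.

0.5623 nats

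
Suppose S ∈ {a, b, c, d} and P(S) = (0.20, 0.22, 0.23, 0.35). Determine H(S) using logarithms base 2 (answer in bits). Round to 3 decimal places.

1.963 bits

H(S) = −Σ p·log₂ p.
  −(0.20)·log₂(0.20) = 0.4644
  −(0.22)·log₂(0.22) = 0.4806
  −(0.23)·log₂(0.23) = 0.4877
  −(0.35)·log₂(0.35) = 0.5301
Sum: 0.4644 + 0.4806 + 0.4877 + 0.5301 = 1.963 bits.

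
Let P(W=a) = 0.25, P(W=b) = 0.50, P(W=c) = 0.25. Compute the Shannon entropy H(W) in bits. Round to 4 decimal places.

1.5000 bits

H(W) = −Σ p·log₂ p.
  −(0.25)·log₂(0.25) = 0.50000
  −(0.50)·log₂(0.50) = 0.50000
  −(0.25)·log₂(0.25) = 0.50000
Sum: 0.50000 + 0.50000 + 0.50000 = 1.5000 bits.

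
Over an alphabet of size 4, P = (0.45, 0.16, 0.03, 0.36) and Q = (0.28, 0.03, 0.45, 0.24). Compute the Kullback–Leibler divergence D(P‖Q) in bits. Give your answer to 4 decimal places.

0.7878 bits

D(P‖Q) = Σ p·log₂(p/q).
  0.45·log₂(0.45/0.28) = 0.30802
  0.16·log₂(0.16/0.03) = 0.38641
  0.03·log₂(0.03/0.45) = -0.11721
  0.36·log₂(0.36/0.24) = 0.21059
D(P‖Q) = 0.7878 bits.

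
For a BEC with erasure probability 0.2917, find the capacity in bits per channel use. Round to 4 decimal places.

0.7083 bits

Binary erasure channel: capacity C = 1 − ε.
C = 1 − 0.2917 = 0.7083 bits per channel use.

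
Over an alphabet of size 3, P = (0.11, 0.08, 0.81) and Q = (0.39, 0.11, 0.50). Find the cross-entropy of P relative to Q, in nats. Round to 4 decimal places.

0.8416 nats

H(P,Q) = −Σ p·ln q.
  −0.11·ln(0.39) = 0.10358
  −0.08·ln(0.11) = 0.17658
  −0.81·ln(0.50) = 0.56145
H(P,Q) = 0.8416 nats.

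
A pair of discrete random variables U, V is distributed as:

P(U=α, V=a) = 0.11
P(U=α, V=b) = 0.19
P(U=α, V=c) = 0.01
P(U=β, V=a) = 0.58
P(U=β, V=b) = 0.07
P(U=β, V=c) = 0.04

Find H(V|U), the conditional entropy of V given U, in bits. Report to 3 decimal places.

Chain rule: H(V|U) = H(U,V) − H(U).
Marginals: p(U) = (0.3100, 0.6900), p(V) = (0.6900, 0.2600, 0.0500).
H(U,V) = 1.7821 bits; H(U) = 0.8932 bits.
H(V|U) = 1.7821 − 0.8932 = 0.889 bits.

0.889 bits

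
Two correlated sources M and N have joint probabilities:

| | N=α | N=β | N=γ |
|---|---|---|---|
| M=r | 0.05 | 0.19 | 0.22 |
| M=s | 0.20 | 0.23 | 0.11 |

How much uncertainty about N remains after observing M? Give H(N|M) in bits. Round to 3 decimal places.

Chain rule: H(N|M) = H(M,N) − H(M).
Marginals: p(M) = (0.4600, 0.5400), p(N) = (0.2500, 0.4200, 0.3300).
H(M,N) = 2.4542 bits; H(M) = 0.9954 bits.
H(N|M) = 2.4542 − 0.9954 = 1.459 bits.

1.459 bits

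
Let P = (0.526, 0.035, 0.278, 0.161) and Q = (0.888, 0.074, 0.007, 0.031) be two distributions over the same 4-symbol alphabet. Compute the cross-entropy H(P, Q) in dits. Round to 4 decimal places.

H(P,Q) = −Σ p·log₁₀ q.
  −0.526·log₁₀(0.888) = 0.02713
  −0.035·log₁₀(0.074) = 0.03958
  −0.278·log₁₀(0.007) = 0.59906
  −0.161·log₁₀(0.031) = 0.24289
H(P,Q) = 0.9087 dits.

0.9087 dits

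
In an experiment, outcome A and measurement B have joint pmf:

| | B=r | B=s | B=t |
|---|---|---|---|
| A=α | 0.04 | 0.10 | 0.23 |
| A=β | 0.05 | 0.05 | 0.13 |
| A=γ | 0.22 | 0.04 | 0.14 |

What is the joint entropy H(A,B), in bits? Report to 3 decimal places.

H(A,B) = −Σ p(x,y)·log₂ p(x,y) over all 9 cells.
  cell (α,r): −0.04·log₂0.04 = 0.1858
  cell (α,s): −0.10·log₂0.10 = 0.3322
  cell (α,t): −0.23·log₂0.23 = 0.4877
  cell (β,r): −0.05·log₂0.05 = 0.2161
  cell (β,s): −0.05·log₂0.05 = 0.2161
  cell (β,t): −0.13·log₂0.13 = 0.3826
  cell (γ,r): −0.22·log₂0.22 = 0.4806
  cell (γ,s): −0.04·log₂0.04 = 0.1858
  cell (γ,t): −0.14·log₂0.14 = 0.3971
Sum = 2.884 bits.

2.884 bits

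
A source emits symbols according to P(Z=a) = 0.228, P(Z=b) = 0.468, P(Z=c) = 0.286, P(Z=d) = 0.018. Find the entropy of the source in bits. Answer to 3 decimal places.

H(Z) = −Σ p·log₂ p.
  −(0.228)·log₂(0.228) = 0.4863
  −(0.468)·log₂(0.468) = 0.5127
  −(0.286)·log₂(0.286) = 0.5165
  −(0.018)·log₂(0.018) = 0.1043
Sum: 0.4863 + 0.5127 + 0.5165 + 0.1043 = 1.620 bits.

1.620 bits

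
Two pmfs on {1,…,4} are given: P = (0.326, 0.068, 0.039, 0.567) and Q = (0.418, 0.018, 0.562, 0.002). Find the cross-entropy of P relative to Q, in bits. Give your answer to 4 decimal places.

H(P,Q) = −Σ p·log₂ q.
  −0.326·log₂(0.418) = 0.41025
  −0.068·log₂(0.018) = 0.39412
  −0.039·log₂(0.562) = 0.03242
  −0.567·log₂(0.002) = 5.08360
H(P,Q) = 5.9204 bits.

5.9204 bits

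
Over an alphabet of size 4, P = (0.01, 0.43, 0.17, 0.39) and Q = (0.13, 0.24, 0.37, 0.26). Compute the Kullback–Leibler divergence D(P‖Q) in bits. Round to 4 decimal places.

D(P‖Q) = Σ p·log₂(p/q).
  0.01·log₂(0.01/0.13) = -0.03700
  0.43·log₂(0.43/0.24) = 0.36176
  0.17·log₂(0.17/0.37) = -0.19074
  0.39·log₂(0.39/0.26) = 0.22814
D(P‖Q) = 0.3622 bits.

0.3622 bits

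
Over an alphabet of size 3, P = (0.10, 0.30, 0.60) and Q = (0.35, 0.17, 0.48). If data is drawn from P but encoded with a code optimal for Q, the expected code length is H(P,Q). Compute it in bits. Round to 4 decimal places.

1.5537 bits

H(P,Q) = −Σ p·log₂ q.
  −0.10·log₂(0.35) = 0.15146
  −0.30·log₂(0.17) = 0.76692
  −0.60·log₂(0.48) = 0.63534
H(P,Q) = 1.5537 bits.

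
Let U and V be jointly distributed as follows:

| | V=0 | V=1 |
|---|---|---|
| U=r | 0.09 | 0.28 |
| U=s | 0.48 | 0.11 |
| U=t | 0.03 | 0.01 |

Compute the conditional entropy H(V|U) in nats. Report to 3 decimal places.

Chain rule: H(V|U) = H(U,V) − H(U).
Marginals: p(U) = (0.3700, 0.5900, 0.0400), p(V) = (0.6000, 0.4000).
H(U,V) = 1.3195 nats; H(U) = 0.8079 nats.
H(V|U) = 1.3195 − 0.8079 = 0.512 nats.

0.512 nats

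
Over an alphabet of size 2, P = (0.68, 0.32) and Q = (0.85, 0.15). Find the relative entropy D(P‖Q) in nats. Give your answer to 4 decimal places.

D(P‖Q) = Σ p·ln(p/q).
  0.68·ln(0.68/0.85) = -0.15174
  0.32·ln(0.32/0.15) = 0.24246
D(P‖Q) = 0.0907 nats.

0.0907 nats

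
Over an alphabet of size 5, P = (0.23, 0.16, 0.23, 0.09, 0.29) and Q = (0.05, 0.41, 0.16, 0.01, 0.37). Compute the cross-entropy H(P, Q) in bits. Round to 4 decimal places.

2.8219 bits

H(P,Q) = −Σ p·log₂ q.
  −0.23·log₂(0.05) = 0.99404
  −0.16·log₂(0.41) = 0.20581
  −0.23·log₂(0.16) = 0.60809
  −0.09·log₂(0.01) = 0.59795
  −0.29·log₂(0.37) = 0.41598
H(P,Q) = 2.8219 bits.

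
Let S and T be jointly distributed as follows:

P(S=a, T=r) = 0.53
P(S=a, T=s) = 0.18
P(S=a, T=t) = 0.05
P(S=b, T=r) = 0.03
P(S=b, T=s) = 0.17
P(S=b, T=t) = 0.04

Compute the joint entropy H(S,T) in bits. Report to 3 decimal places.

1.919 bits

H(S,T) = −Σ p(x,y)·log₂ p(x,y) over all 6 cells.
  cell (a,r): −0.53·log₂0.53 = 0.4854
  cell (a,s): −0.18·log₂0.18 = 0.4453
  cell (a,t): −0.05·log₂0.05 = 0.2161
  cell (b,r): −0.03·log₂0.03 = 0.1518
  cell (b,s): −0.17·log₂0.17 = 0.4346
  cell (b,t): −0.04·log₂0.04 = 0.1858
Sum = 1.919 bits.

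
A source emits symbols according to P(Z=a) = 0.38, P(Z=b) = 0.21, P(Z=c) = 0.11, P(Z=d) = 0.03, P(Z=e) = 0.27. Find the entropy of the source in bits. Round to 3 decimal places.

H(Z) = −Σ p·log₂ p.
  −(0.38)·log₂(0.38) = 0.5305
  −(0.21)·log₂(0.21) = 0.4728
  −(0.11)·log₂(0.11) = 0.3503
  −(0.03)·log₂(0.03) = 0.1518
  −(0.27)·log₂(0.27) = 0.5100
Sum: 0.5305 + 0.4728 + 0.3503 + 0.1518 + 0.5100 = 2.015 bits.

2.015 bits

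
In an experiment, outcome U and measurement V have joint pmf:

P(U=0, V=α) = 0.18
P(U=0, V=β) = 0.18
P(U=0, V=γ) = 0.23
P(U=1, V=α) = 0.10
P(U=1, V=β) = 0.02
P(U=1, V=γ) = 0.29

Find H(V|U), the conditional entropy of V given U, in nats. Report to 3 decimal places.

Chain rule: H(V|U) = H(U,V) − H(U).
Marginals: p(U) = (0.5900, 0.4100), p(V) = (0.2800, 0.2000, 0.5200).
H(U,V) = 1.6228 nats; H(U) = 0.6769 nats.
H(V|U) = 1.6228 − 0.6769 = 0.946 nats.

0.946 nats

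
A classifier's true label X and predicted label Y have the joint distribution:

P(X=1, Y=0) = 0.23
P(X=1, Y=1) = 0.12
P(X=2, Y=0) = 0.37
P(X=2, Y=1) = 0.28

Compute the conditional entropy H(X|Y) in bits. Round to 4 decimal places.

0.9287 bits

Chain rule: H(X|Y) = H(X,Y) − H(Y).
Marginals: p(X) = (0.3500, 0.6500), p(Y) = (0.6000, 0.4000).
H(X,Y) = 1.8997 bits; H(Y) = 0.9710 bits.
H(X|Y) = 1.8997 − 0.9710 = 0.9287 bits.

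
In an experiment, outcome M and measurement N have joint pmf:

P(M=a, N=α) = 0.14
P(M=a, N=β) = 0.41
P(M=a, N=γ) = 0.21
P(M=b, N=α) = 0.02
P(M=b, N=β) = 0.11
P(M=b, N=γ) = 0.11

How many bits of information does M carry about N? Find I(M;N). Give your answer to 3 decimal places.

0.024 bits

Marginals: p(M) = (0.7600, 0.2400), p(N) = (0.1600, 0.5200, 0.3200).
I(M;N) = H(M) + H(N) − H(M,N).
H(M) = 0.7950, H(N) = 1.4396, H(M,N) = 2.2108.
I(M;N) = 0.7950 + 1.4396 − 2.2108 = 0.024 bits.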